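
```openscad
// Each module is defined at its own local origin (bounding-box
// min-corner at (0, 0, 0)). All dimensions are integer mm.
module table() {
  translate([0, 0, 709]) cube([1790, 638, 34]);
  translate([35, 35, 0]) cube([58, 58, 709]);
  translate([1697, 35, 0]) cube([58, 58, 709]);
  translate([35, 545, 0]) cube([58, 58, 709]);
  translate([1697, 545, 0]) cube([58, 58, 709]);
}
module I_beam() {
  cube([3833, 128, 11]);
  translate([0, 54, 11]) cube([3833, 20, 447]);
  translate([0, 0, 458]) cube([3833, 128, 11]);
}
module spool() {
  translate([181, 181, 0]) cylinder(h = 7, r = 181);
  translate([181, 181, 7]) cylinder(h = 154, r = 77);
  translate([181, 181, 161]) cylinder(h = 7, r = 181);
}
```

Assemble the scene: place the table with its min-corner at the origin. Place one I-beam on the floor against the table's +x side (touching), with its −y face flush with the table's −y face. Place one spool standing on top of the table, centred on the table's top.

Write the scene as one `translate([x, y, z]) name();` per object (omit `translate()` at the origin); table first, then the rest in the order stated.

table();
translate([1790, 0, 0]) I_beam();
translate([714, 138, 743]) spool();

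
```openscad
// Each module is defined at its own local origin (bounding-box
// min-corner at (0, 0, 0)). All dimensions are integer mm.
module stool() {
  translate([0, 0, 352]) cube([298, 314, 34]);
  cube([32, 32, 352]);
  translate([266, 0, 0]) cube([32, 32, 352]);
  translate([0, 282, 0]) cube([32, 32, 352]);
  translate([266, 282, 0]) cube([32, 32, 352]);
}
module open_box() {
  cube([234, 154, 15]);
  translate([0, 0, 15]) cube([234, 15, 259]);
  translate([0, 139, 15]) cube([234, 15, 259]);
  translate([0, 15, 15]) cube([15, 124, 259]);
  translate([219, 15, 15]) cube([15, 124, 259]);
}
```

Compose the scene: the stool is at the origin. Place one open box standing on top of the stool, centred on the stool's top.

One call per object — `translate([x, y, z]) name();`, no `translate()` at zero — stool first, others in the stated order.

stool();
translate([32, 80, 386]) open_box();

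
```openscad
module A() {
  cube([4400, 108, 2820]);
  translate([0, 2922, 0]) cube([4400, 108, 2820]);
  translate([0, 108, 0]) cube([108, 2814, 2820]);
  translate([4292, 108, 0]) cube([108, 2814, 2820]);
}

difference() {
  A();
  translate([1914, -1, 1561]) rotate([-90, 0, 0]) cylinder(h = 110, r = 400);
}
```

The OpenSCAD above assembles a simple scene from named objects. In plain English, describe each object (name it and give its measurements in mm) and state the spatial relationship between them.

A is a box-shaped house frame (walls only): outside footprint 4400×3030 mm, wall height 2820 mm, wall thickness 108 mm. The two y-facing walls run the full x-width; the two x-facing walls fit between the inner faces of the y-facing walls.

The house frame has a circular hole of radius 400 mm through its front wall, centred at (x = 1914, z = 1561).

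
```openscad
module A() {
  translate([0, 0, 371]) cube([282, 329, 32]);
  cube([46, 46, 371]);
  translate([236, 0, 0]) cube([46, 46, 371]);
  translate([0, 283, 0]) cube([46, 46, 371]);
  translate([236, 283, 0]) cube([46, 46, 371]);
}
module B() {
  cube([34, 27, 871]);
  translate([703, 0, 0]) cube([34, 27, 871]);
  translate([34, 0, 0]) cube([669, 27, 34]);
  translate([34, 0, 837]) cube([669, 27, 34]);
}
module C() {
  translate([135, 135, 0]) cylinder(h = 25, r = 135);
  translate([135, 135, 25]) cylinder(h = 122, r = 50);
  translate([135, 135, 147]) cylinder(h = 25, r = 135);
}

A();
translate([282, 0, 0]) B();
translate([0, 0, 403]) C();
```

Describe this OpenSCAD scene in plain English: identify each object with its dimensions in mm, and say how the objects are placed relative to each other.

A is a four-legged stool. The seat is 282×329 mm, 32 mm thick, top at z = 403 mm. It stands on four square legs, each 46×46 mm in cross-section, from z = 0 to the seat underside, each flush with a corner of the seat.

B is a picture frame with a 669×803 mm rectangular opening (x by z) and a uniform 34 mm border on every side. Frame depth is 27 mm along y. It is built from two vertical stiles running the full outside height and two horizontal rails spanning the gap between the stiles.

C is a spool: two coaxial disc flanges of radius 135 mm and thickness 25 mm, joined by a core cylinder of radius 50 mm and height 122 mm. The lower flange rests on z = 0 and the three cylinders share a vertical axis.

The picture frame is against the stool's +x side, with their −y faces flush. The spool is on top of the stool.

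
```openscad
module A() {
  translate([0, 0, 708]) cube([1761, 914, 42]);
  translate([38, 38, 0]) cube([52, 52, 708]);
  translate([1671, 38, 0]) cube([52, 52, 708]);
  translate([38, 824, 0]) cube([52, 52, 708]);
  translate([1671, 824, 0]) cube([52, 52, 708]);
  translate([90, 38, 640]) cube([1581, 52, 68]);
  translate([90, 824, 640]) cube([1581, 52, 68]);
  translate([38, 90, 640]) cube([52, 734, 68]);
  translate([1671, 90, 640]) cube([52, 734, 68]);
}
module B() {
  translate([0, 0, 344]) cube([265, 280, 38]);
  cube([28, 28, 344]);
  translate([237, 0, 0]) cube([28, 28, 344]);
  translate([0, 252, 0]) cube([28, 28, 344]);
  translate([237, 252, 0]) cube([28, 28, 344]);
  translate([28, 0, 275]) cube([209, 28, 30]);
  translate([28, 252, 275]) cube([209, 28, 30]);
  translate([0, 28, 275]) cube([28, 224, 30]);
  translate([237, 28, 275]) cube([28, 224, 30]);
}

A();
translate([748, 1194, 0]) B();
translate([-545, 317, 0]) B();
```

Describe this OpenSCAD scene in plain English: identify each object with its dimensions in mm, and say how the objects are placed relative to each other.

A is a rectangular dining table. The top is 1761×914×42 mm with its upper surface at z = 750 mm. It stands on four 52×52 mm square legs, each inset 38 mm from the nearest pair of top edges, running from the floor to the underside of the top. Four apron rails, 52 mm thick and 68 mm tall, run between adjacent legs with their top edges flush with the underside of the top and their outer faces flush with the legs' outer faces.

B is a simple wooden stool: a rectangular seat 265 mm (x) by 280 mm (y), 38 mm thick, top face at z = 382 mm, on four square legs, each 28×28 mm in cross-section. The legs rest on z = 0, each flush with a corner of the seat. Four stretchers, 28 mm wide and 30 mm tall, connect adjacent legs with their undersides at z = 275 mm, each running between the inner faces of the legs it joins and aligned with the legs' outer faces on the other axis.

Two stools sit around the table at the +y, −x sides.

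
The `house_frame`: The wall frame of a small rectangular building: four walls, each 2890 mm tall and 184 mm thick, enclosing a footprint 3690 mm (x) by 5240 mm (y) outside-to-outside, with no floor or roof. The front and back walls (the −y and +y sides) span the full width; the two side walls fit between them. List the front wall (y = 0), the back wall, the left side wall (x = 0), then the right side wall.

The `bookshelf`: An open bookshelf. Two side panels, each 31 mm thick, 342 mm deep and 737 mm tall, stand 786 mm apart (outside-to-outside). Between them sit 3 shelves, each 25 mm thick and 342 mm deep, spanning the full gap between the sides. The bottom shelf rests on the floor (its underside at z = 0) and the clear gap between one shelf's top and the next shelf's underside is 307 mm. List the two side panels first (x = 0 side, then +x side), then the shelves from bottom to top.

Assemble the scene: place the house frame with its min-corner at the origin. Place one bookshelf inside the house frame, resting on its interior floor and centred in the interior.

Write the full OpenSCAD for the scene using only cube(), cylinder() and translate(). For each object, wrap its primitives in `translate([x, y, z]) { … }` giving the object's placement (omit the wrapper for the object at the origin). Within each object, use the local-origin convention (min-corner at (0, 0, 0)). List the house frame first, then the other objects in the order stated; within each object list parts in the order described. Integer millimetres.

cube([3690, 184, 2890]);
translate([0, 5056, 0]) cube([3690, 184, 2890]);
translate([0, 184, 0]) cube([184, 4872, 2890]);
translate([3506, 184, 0]) cube([184, 4872, 2890]);
translate([1452, 2449, 0]) {
  cube([31, 342, 737]);
  translate([755, 0, 0]) cube([31, 342, 737]);
  translate([31, 0, 0]) cube([724, 342, 25]);
  translate([31, 0, 332]) cube([724, 342, 25]);
  translate([31, 0, 664]) cube([724, 342, 25]);
}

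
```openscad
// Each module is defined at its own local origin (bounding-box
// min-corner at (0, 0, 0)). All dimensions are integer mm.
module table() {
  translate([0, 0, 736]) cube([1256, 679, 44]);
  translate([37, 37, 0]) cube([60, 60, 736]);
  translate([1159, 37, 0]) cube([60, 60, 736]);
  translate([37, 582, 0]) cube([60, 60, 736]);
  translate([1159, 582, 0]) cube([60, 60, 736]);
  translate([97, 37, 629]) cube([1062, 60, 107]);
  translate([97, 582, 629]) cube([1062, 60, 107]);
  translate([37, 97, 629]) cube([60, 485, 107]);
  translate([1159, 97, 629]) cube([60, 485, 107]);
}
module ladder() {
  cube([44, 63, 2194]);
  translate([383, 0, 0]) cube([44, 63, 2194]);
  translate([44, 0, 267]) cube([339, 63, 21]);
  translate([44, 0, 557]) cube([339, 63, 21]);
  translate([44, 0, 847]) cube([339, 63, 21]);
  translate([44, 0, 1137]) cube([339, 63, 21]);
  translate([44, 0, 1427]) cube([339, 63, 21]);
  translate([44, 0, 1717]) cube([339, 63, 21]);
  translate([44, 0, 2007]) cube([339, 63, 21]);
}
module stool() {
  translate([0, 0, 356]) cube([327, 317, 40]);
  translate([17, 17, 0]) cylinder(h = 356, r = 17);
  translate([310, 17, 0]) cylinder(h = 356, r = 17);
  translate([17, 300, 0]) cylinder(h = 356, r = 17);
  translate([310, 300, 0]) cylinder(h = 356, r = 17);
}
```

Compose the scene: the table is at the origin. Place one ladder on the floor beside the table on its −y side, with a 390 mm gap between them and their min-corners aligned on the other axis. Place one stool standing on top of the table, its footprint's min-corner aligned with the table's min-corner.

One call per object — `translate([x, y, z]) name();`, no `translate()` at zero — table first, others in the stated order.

table();
translate([0, -453, 0]) ladder();
translate([0, 0, 780]) stool();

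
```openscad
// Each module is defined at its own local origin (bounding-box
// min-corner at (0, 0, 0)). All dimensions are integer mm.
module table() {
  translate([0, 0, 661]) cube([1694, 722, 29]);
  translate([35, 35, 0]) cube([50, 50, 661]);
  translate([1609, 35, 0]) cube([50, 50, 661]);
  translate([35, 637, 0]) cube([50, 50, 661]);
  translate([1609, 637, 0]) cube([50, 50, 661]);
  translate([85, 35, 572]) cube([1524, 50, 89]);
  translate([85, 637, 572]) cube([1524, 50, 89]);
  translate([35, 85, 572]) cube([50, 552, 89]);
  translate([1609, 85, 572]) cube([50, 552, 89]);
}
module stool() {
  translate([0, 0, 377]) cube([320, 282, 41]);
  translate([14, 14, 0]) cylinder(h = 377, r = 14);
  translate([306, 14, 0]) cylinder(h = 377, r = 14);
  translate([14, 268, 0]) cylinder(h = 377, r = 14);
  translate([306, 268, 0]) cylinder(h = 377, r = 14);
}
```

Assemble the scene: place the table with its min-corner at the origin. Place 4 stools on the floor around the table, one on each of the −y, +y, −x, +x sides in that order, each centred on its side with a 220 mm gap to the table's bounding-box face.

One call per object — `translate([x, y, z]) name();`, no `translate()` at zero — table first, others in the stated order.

table();
translate([687, -502, 0]) stool();
translate([687, 942, 0]) stool();
translate([-540, 220, 0]) stool();
translate([1914, 220, 0]) stool();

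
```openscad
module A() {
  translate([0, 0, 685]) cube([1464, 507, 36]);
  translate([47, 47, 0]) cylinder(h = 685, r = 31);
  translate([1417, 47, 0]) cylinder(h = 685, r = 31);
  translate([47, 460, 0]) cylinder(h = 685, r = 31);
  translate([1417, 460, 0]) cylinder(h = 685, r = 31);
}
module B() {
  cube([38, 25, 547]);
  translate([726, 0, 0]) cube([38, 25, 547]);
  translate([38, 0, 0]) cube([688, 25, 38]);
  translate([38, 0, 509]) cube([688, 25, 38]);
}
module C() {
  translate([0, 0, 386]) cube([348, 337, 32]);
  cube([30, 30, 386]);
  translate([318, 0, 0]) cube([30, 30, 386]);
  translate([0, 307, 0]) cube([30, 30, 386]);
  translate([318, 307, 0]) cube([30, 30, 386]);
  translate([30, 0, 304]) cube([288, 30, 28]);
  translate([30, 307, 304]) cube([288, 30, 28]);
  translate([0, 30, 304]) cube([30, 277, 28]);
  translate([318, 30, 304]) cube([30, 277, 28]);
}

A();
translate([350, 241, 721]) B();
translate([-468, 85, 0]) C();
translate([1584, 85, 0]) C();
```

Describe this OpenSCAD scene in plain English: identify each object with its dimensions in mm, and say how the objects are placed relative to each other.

A is a table: top 1464 mm (x) × 507 mm (y), 36 mm thick, upper face at z = 721 mm, on four round legs of 62 mm diameter, each leg's bounding box inset 16 mm from the nearest pair of top edges, running from z = 0 to the bottom of the top.

B is a picture frame with a 688×471 mm rectangular opening (x by z) and a uniform 38 mm border on every side. Frame depth is 25 mm along y. It is built from two vertical stiles running the full outside height and two horizontal rails spanning the gap between the stiles.

C is a four-legged stool. The seat is a 348×337×32 mm slab whose top surface is at z = 418 mm; four square legs, each 30×30 mm in cross-section, run from the floor (z = 0) to the underside of the seat, each flush with a corner of the seat. Four stretchers, 30 mm wide and 28 mm tall, connect adjacent legs with their undersides at z = 304 mm, each running between the inner faces of the legs it joins and aligned with the legs' outer faces on the other axis.

The picture frame is on top of the table, centred. Two stools sit around the table at the −x, +x sides.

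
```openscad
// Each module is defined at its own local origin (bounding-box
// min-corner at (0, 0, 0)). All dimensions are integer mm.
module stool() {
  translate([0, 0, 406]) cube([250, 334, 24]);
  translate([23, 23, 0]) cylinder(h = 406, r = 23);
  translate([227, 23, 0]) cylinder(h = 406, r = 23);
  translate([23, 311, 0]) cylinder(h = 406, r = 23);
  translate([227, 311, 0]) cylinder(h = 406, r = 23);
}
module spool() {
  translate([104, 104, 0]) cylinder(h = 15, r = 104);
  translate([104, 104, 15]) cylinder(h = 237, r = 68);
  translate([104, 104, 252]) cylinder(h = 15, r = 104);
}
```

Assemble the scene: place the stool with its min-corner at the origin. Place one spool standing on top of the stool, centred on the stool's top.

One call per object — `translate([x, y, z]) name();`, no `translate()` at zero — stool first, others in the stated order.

stool();
translate([21, 63, 430]) spool();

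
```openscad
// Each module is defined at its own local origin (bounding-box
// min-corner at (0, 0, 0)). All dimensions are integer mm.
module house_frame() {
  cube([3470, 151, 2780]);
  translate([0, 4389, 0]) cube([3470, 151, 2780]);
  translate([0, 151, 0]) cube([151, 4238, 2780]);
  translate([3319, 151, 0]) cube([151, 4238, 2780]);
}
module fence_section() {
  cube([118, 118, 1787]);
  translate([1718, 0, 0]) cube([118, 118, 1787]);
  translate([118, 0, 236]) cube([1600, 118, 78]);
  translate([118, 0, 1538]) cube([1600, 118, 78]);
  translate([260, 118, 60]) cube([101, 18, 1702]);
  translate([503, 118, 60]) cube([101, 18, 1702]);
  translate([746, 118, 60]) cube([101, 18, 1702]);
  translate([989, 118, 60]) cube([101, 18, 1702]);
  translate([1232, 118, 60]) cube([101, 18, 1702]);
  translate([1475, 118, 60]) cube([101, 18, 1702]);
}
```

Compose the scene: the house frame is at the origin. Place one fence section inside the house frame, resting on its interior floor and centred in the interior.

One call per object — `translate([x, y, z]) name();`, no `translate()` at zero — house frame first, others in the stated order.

house_frame();
translate([817, 2202, 0]) fence_section();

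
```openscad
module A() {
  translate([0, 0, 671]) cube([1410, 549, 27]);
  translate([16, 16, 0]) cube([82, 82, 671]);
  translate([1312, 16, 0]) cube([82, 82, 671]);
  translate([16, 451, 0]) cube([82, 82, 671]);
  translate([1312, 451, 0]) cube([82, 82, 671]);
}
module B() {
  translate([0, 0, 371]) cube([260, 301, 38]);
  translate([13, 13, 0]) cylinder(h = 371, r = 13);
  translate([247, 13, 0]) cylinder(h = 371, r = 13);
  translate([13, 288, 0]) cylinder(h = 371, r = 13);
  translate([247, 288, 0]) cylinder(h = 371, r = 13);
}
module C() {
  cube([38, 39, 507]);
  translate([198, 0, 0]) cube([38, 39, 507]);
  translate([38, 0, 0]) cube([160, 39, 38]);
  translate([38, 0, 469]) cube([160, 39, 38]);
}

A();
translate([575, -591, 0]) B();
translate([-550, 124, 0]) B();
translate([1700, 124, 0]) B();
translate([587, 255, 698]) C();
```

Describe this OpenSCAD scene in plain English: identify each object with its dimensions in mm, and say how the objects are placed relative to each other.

A is a rectangular dining table. The top is 1410×549×27 mm with its upper surface at z = 698 mm. It stands on four 82×82 mm square legs, each inset 16 mm from the nearest pair of top edges, running from the floor to the underside of the top.

B is a four-legged stool. The seat is 260×301 mm, 38 mm thick, top at z = 409 mm. It stands on four round legs, each 26 mm in diameter, from z = 0 to the seat underside, each leg's axis is inset half a diameter from the nearest pair of seat edges (so the leg's bounding box is flush with the corner).

C is a rectangular picture frame lying in the x–z plane (depth along y). The opening is 160 mm wide (x) by 431 mm tall (z), surrounded by a border 38 mm wide on all four sides. The frame is 39 mm deep and is made of two full-height vertical stiles with two horizontal rails fitted between them.

Three stools sit around the table at the −y, −x, +x sides. The picture frame is on top of the table, centred.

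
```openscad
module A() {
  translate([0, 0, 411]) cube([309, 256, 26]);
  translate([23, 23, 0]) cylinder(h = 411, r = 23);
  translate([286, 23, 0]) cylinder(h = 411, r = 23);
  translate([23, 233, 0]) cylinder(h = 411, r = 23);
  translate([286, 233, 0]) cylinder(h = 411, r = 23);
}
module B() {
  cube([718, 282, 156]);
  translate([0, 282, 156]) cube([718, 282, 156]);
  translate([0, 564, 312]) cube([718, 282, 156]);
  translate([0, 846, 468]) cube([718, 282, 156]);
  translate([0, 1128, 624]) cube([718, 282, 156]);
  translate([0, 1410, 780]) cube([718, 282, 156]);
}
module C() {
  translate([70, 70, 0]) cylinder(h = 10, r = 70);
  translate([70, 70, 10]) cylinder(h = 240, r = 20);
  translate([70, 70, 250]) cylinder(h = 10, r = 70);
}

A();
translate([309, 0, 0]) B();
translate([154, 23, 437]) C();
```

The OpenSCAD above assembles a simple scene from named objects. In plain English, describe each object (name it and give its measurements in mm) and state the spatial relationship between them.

A is a four-legged stool. The seat is 309×256 mm, 26 mm thick, top at z = 437 mm. It stands on four round legs, each 46 mm in diameter, from z = 0 to the seat underside, each leg's axis is inset half a diameter from the nearest pair of seat edges (so the leg's bounding box is flush with the corner).

B is a straight staircase of 6 solid steps. Each step is 718 mm wide (x), 282 mm deep (y, the going) and 156 mm tall (the rise). The first step rests on the floor; each subsequent step sits one going further in +y and one rise higher in +z, directly behind and above the previous step with no overlap.

C is a spool: two coaxial disc flanges of radius 70 mm and thickness 10 mm, joined by a core cylinder of radius 20 mm and height 240 mm. The lower flange rests on z = 0 and the three cylinders share a vertical axis.

The staircase is against the stool's +x side, with their −y faces flush. The spool is on top of the stool.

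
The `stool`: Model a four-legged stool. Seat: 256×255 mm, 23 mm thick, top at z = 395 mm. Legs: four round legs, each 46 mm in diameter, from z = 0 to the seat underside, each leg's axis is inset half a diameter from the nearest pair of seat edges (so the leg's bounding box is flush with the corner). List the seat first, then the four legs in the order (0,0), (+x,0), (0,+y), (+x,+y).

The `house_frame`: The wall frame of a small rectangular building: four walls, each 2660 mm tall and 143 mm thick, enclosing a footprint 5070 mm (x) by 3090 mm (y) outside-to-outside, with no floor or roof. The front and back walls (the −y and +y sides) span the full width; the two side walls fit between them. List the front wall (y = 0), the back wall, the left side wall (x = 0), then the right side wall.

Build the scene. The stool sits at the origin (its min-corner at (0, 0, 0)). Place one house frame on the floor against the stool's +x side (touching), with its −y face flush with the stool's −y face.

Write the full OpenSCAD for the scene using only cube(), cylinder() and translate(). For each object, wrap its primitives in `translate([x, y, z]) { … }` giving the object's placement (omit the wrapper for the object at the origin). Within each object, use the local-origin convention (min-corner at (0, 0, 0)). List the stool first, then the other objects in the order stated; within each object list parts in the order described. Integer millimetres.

translate([0, 0, 372]) cube([256, 255, 23]);
translate([23, 23, 0]) cylinder(h = 372, r = 23);
translate([233, 23, 0]) cylinder(h = 372, r = 23);
translate([23, 232, 0]) cylinder(h = 372, r = 23);
translate([233, 232, 0]) cylinder(h = 372, r = 23);
translate([256, 0, 0]) {
  cube([5070, 143, 2660]);
  translate([0, 2947, 0]) cube([5070, 143, 2660]);
  translate([0, 143, 0]) cube([143, 2804, 2660]);
  translate([4927, 143, 0]) cube([143, 2804, 2660]);
}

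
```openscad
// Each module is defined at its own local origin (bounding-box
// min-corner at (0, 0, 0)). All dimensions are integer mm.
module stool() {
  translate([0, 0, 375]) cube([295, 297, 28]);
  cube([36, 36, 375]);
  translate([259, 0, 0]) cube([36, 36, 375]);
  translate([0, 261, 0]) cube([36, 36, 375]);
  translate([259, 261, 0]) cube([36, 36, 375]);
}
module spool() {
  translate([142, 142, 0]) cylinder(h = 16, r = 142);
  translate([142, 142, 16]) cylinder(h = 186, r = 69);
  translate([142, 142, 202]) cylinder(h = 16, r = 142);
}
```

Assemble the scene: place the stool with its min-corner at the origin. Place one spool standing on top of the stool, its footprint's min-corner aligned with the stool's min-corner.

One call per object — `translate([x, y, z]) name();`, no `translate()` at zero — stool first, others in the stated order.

stool();
translate([0, 0, 403]) spool();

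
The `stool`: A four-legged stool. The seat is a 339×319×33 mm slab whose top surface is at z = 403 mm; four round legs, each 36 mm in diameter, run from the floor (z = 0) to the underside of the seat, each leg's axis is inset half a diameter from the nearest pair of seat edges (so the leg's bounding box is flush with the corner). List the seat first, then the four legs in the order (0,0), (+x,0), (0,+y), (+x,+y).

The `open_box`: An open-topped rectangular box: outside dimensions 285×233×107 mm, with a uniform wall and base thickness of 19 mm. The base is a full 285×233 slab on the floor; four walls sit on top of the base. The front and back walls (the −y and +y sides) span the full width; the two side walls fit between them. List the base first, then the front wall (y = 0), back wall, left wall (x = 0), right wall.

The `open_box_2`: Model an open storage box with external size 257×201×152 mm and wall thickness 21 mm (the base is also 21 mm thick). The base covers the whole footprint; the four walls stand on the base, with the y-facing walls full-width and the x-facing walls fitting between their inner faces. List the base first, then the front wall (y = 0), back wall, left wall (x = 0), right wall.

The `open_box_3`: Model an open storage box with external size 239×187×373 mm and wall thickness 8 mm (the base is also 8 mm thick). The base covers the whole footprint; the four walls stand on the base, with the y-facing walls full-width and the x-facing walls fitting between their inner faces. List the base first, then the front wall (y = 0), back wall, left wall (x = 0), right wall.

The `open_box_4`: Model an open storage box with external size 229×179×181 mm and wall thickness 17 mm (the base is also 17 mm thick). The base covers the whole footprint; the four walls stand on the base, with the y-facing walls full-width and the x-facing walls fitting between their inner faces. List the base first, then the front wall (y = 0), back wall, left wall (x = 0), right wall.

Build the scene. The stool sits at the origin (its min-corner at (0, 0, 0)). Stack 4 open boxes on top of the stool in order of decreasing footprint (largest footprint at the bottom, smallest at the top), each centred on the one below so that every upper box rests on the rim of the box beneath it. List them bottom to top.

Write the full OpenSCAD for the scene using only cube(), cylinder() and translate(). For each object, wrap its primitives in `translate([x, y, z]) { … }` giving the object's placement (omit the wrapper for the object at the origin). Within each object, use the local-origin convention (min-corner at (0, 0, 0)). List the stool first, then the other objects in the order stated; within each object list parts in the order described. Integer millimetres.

translate([0, 0, 370]) cube([339, 319, 33]);
translate([18, 18, 0]) cylinder(h = 370, r = 18);
translate([321, 18, 0]) cylinder(h = 370, r = 18);
translate([18, 301, 0]) cylinder(h = 370, r = 18);
translate([321, 301, 0]) cylinder(h = 370, r = 18);
translate([27, 43, 403]) {
  cube([285, 233, 19]);
  translate([0, 0, 19]) cube([285, 19, 88]);
  translate([0, 214, 19]) cube([285, 19, 88]);
  translate([0, 19, 19]) cube([19, 195, 88]);
  translate([266, 19, 19]) cube([19, 195, 88]);
}
translate([41, 59, 510]) {
  cube([257, 201, 21]);
  translate([0, 0, 21]) cube([257, 21, 131]);
  translate([0, 180, 21]) cube([257, 21, 131]);
  translate([0, 21, 21]) cube([21, 159, 131]);
  translate([236, 21, 21]) cube([21, 159, 131]);
}
translate([50, 66, 662]) {
  cube([239, 187, 8]);
  translate([0, 0, 8]) cube([239, 8, 365]);
  translate([0, 179, 8]) cube([239, 8, 365]);
  translate([0, 8, 8]) cube([8, 171, 365]);
  translate([231, 8, 8]) cube([8, 171, 365]);
}
translate([55, 70, 1035]) {
  cube([229, 179, 17]);
  translate([0, 0, 17]) cube([229, 17, 164]);
  translate([0, 162, 17]) cube([229, 17, 164]);
  translate([0, 17, 17]) cube([17, 145, 164]);
  translate([212, 17, 17]) cube([17, 145, 164]);
}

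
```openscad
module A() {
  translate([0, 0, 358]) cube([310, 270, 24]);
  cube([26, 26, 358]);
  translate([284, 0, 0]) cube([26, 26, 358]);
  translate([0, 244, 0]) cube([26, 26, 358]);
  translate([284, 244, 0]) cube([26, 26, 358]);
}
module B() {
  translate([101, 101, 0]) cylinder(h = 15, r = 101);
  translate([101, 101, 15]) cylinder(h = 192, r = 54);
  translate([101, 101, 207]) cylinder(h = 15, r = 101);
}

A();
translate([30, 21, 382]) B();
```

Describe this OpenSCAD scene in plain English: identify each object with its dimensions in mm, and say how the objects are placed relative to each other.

A is a simple wooden stool: a rectangular seat 310 mm (x) by 270 mm (y), 24 mm thick, top face at z = 382 mm, on four square legs, each 26×26 mm in cross-section. The legs rest on z = 0, each flush with a corner of the seat.

B is a spool: two coaxial disc flanges of radius 101 mm and thickness 15 mm, joined by a core cylinder of radius 54 mm and height 192 mm. The lower flange rests on z = 0 and the three cylinders share a vertical axis.

The spool is on top of the stool.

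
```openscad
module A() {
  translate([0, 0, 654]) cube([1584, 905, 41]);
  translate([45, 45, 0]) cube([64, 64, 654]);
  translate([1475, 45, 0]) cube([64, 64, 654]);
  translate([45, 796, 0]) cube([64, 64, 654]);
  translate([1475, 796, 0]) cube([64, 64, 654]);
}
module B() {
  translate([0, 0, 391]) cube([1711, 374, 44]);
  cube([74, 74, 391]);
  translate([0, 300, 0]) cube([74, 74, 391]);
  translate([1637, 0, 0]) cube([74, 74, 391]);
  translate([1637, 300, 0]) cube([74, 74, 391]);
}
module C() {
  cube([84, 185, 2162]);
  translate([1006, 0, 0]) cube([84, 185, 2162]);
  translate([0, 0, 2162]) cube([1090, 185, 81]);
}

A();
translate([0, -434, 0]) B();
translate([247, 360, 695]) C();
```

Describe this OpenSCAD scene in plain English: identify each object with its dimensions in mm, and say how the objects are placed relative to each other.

A is a table: top 1584 mm (x) × 905 mm (y), 41 mm thick, upper face at z = 695 mm, on four 64×64 mm square legs, each inset 45 mm from the nearest pair of top edges, running from z = 0 to the bottom of the top.

B is a long wooden bench with a 1711 mm (x) × 374 mm (y) seat, 44 mm thick, its top surface 435 mm above the floor. Four 74 mm square legs at the seat corners, flush with the edges, run from z = 0 to the seat underside.

C is a door frame. The clear opening is 922 mm wide and 2162 mm high. Two 84 mm wide jambs, 185 mm deep, stand either side of the opening from the floor to the top of the opening. A 81 mm thick head sits across the top of both jambs, spanning the full outside width of the frame.

The bench is on the floor beside the table on its −y side. The door frame is on top of the table, centred.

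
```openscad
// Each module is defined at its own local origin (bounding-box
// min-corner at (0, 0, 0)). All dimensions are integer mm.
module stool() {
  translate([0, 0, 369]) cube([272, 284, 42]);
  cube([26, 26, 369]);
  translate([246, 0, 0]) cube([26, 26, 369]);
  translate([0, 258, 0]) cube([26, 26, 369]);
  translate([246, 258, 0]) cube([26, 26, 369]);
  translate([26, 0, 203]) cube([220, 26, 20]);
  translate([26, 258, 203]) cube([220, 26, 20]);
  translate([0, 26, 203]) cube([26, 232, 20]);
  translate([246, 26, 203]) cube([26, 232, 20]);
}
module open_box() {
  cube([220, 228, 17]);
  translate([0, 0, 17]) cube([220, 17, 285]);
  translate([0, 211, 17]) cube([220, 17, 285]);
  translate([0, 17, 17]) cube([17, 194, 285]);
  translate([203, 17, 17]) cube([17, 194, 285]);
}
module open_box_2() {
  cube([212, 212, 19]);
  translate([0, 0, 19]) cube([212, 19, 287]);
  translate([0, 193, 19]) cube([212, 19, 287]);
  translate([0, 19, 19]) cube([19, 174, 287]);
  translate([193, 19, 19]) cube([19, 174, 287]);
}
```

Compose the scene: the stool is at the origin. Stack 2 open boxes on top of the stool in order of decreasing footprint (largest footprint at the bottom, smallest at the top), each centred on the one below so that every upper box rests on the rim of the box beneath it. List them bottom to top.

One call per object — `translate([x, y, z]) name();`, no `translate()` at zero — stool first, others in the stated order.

stool();
translate([26, 28, 411]) open_box();
translate([30, 36, 713]) open_box_2();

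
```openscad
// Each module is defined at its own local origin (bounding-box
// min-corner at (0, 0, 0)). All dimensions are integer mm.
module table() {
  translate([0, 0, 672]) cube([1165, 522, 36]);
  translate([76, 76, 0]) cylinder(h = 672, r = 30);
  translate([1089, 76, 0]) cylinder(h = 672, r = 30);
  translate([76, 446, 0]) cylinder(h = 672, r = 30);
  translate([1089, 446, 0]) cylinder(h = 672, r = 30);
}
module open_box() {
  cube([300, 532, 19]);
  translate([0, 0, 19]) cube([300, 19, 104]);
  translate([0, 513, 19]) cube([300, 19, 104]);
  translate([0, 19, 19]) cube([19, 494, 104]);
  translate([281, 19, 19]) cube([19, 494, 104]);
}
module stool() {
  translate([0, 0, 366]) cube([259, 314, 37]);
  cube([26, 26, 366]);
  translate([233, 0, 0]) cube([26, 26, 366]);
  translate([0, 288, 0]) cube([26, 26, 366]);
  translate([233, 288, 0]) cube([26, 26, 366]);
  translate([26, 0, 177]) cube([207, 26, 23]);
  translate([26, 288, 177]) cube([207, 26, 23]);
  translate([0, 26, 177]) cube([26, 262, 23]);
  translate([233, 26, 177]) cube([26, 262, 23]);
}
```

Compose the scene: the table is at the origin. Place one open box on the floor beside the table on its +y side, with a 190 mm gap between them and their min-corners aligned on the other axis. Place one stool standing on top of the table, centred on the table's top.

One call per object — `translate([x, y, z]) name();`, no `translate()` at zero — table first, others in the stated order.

table();
translate([0, 712, 0]) open_box();
translate([453, 104, 708]) stool();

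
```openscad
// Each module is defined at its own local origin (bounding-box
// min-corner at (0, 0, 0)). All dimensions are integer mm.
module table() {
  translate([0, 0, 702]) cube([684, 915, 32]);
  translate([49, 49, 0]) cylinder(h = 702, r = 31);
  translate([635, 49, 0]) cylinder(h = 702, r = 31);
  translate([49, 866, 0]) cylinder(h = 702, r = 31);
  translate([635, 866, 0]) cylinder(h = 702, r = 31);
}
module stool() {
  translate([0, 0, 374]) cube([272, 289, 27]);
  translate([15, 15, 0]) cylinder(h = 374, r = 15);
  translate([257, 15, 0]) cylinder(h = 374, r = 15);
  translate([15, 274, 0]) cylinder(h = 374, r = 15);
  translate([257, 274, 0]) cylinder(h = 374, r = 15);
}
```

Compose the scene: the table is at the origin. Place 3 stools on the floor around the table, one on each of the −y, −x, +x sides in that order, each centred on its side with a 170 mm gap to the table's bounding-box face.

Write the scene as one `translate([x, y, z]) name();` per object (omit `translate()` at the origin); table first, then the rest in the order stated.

table();
translate([206, -459, 0]) stool();
translate([-442, 313, 0]) stool();
translate([854, 313, 0]) stool();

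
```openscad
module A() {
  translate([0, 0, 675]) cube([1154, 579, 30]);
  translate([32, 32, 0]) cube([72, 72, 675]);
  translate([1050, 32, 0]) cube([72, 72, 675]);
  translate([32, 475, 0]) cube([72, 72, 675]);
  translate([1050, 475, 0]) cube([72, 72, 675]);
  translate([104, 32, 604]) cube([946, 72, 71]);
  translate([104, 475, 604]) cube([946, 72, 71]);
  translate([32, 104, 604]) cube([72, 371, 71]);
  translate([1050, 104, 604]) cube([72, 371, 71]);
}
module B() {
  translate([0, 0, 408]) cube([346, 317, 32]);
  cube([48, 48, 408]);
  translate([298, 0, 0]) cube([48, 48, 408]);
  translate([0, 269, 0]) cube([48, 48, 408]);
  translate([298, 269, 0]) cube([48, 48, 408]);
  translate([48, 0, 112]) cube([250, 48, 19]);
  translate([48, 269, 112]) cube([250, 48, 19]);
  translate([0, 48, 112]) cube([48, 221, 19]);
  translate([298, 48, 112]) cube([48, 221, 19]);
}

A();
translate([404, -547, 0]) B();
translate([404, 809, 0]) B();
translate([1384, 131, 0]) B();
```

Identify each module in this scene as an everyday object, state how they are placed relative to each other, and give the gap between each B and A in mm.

Each stool's nearest face is 230 mm from the table's bounding box.

A is a table. B is a stool. Three stools sit around the table at the −y, +y, +x sides. The gap between each stool and the table is 230 mm.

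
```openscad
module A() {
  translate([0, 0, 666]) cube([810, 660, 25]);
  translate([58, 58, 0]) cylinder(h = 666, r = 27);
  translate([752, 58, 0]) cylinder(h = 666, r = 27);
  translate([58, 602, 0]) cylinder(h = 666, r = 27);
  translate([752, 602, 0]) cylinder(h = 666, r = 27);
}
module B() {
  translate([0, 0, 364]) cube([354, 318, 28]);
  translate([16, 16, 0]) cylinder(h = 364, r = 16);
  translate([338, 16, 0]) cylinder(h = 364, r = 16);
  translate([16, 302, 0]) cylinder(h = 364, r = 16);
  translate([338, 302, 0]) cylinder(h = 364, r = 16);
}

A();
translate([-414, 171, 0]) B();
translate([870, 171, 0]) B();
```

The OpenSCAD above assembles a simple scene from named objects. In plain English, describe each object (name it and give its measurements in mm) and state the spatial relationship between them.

A is a table with a 810×660 mm rectangular top, 25 mm thick, top surface at z = 691 mm, supported by four round legs of 54 mm diameter, each leg's bounding box inset 31 mm from the nearest pair of top edges, running from the floor.

B is a four-legged stool. The seat is a 354×318×28 mm slab whose top surface is at z = 392 mm; four round legs, each 32 mm in diameter, run from the floor (z = 0) to the underside of the seat, each leg's axis is inset half a diameter from the nearest pair of seat edges (so the leg's bounding box is flush with the corner).

Two stools sit around the table at the −x, +x sides.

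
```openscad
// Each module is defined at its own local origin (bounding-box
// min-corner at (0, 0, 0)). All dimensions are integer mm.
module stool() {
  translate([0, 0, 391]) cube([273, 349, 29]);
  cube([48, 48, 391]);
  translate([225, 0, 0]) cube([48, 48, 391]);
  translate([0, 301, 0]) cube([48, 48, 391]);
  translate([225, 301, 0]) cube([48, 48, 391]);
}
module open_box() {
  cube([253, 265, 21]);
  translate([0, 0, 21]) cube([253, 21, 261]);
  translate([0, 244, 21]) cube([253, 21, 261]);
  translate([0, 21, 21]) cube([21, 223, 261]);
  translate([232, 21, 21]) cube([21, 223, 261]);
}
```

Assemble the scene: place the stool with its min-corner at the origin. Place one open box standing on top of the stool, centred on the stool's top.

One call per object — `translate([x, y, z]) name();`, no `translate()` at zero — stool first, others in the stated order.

stool();
translate([10, 42, 420]) open_box();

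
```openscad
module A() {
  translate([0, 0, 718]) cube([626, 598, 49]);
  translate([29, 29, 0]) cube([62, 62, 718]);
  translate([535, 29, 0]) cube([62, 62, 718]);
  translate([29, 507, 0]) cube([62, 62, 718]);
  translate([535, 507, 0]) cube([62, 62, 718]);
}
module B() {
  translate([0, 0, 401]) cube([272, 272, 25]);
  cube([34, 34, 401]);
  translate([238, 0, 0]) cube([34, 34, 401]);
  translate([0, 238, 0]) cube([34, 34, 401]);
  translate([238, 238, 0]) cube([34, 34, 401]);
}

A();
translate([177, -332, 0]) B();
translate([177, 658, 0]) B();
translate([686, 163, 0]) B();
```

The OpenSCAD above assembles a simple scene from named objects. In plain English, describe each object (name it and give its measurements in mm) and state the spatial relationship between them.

A is a table with a 626×598 mm rectangular top, 49 mm thick, top surface at z = 767 mm, supported by four 62×62 mm square legs, each inset 29 mm from the nearest pair of top edges, running from the floor.

B is a four-legged stool. The seat is a 272×272×25 mm slab whose top surface is at z = 426 mm; four square legs, each 34×34 mm in cross-section, run from the floor (z = 0) to the underside of the seat, each flush with a corner of the seat.

Three stools sit around the table at the −y, +y, +x sides.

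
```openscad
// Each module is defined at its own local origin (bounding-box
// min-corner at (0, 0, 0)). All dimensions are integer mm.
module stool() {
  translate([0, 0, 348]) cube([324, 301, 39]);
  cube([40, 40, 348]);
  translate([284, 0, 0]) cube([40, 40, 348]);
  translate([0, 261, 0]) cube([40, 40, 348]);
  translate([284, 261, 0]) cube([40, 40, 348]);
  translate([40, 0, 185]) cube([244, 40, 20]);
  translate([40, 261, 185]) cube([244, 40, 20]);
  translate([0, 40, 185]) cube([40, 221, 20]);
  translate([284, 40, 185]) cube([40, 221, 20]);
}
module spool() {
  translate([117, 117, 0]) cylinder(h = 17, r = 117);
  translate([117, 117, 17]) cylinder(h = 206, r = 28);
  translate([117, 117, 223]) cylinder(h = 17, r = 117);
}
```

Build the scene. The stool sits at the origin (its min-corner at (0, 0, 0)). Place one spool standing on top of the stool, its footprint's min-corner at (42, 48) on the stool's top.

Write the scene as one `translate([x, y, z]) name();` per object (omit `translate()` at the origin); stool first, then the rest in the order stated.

stool();
translate([42, 48, 387]) spool();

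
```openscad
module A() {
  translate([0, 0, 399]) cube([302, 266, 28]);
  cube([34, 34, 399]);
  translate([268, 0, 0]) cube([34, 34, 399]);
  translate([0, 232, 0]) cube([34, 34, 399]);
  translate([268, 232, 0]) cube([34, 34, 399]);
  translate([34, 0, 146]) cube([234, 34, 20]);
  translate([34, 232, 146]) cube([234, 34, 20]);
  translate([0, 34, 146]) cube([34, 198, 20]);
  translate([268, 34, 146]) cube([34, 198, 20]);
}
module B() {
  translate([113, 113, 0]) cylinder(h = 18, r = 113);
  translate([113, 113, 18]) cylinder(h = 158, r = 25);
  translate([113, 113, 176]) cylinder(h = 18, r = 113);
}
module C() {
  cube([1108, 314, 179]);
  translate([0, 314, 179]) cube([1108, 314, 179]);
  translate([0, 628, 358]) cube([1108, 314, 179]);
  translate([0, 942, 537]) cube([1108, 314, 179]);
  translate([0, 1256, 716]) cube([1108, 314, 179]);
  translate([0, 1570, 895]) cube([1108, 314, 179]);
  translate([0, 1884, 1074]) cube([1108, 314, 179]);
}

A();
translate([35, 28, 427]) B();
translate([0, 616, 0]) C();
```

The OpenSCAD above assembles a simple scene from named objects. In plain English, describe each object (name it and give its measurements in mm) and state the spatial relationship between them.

A is a four-legged stool. The seat is 302×266 mm, 28 mm thick, top at z = 427 mm. It stands on four square legs, each 34×34 mm in cross-section, from z = 0 to the seat underside, each flush with a corner of the seat. Four stretchers, 34 mm wide and 20 mm tall, connect adjacent legs with their undersides at z = 146 mm, each running between the inner faces of the legs it joins and aligned with the legs' outer faces on the other axis.

B is a spool: two coaxial disc flanges of radius 113 mm and thickness 18 mm, joined by a core cylinder of radius 25 mm and height 158 mm. The lower flange rests on z = 0 and the three cylinders share a vertical axis.

C is a run of 7 identical solid stair steps. Each tread is 1108×314 mm and each step block is 179 mm high. Step 1 rests on the floor; step k is offset from step 1 by (k−1)×314 mm in y and (k−1)×179 mm in z.

The spool is on top of the stool. The staircase is on the floor beside the stool on its +y side.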